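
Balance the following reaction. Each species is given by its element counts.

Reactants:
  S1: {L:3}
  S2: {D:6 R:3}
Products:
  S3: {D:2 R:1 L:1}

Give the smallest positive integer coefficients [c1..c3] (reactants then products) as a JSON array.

Coefficients: [1, 1, 3]

D: 1·0+1·6 = 6 | 3·2 = 6
R: 1·0+1·3 = 3 | 3·1 = 3
L: 1·3+1·0 = 3 | 3·1 = 3
gcd(1,1,3) = 1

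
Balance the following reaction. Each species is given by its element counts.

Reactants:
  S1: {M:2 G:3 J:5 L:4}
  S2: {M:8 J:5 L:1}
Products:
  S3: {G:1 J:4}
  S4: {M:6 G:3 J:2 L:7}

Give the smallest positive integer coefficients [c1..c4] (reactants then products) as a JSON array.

Coefficients: [5, 1, 6, 3]

M: 5·2+1·8 = 18 | 6·0+3·6 = 18
G: 5·3+1·0 = 15 | 6·1+3·3 = 15
J: 5·5+1·5 = 30 | 6·4+3·2 = 30
L: 5·4+1·1 = 21 | 6·0+3·7 = 21
gcd(5,1,6,3) = 1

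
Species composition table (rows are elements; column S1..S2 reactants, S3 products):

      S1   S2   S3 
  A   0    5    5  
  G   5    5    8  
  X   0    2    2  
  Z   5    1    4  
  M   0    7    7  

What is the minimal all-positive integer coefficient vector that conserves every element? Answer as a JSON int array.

Coefficients: [3, 5, 5]

A: 3·0+5·5 = 25 | 5·5 = 25
G: 3·5+5·5 = 40 | 5·8 = 40
X: 3·0+5·2 = 10 | 5·2 = 10
Z: 3·5+5·1 = 20 | 5·4 = 20
M: 3·0+5·7 = 35 | 5·7 = 35
gcd(3,5,5) = 1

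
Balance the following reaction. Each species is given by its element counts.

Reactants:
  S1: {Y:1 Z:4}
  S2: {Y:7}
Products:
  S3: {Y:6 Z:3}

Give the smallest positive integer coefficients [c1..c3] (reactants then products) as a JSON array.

Y: 3·1+3·7 = 24 | 4·6 = 24
Z: 3·4+3·0 = 12 | 4·3 = 12
gcd(3,3,4) = 1

Coefficients: [3, 3, 4]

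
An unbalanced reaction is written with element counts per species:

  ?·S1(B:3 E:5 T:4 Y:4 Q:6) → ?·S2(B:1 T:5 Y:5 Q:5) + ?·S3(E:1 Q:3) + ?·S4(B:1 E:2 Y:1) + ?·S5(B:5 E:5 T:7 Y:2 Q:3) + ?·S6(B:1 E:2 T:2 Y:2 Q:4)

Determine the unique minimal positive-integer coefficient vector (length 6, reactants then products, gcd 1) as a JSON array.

B: 5·3 = 15 | 1·1+2·0+5·1+1·5+4·1 = 15
E: 5·5 = 25 | 1·0+2·1+5·2+1·5+4·2 = 25
T: 5·4 = 20 | 1·5+2·0+5·0+1·7+4·2 = 20
Y: 5·4 = 20 | 1·5+2·0+5·1+1·2+4·2 = 20
Q: 5·6 = 30 | 1·5+2·3+5·0+1·3+4·4 = 30
gcd(5,1,2,5,1,4) = 1

Coefficients: [5, 1, 2, 5, 1, 4]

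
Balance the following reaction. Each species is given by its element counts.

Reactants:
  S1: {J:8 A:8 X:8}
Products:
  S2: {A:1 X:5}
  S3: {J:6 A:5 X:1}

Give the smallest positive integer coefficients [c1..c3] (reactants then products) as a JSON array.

Coefficients: [3, 4, 4]

J: 3·8 = 24 | 4·0+4·6 = 24
A: 3·8 = 24 | 4·1+4·5 = 24
X: 3·8 = 24 | 4·5+4·1 = 24
gcd(3,4,4) = 1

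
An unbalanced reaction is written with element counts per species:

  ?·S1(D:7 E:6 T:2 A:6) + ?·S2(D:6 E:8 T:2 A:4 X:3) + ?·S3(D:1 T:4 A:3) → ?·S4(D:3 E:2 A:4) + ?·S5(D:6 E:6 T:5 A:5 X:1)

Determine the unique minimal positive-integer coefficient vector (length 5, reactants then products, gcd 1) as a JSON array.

Coefficients: [5, 2, 4, 5, 6]

D: 5·7+2·6+4·1 = 51 | 5·3+6·6 = 51
E: 5·6+2·8+4·0 = 46 | 5·2+6·6 = 46
T: 5·2+2·2+4·4 = 30 | 5·0+6·5 = 30
A: 5·6+2·4+4·3 = 50 | 5·4+6·5 = 50
X: 5·0+2·3+4·0 = 6 | 5·0+6·1 = 6
gcd(5,2,4,5,6) = 1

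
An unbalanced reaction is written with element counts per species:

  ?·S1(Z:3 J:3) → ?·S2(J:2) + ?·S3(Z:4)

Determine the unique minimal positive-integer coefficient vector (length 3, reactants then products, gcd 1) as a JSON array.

Z: 4·3 = 12 | 6·0+3·4 = 12
J: 4·3 = 12 | 6·2+3·0 = 12
gcd(4,6,3) = 1

Coefficients: [4, 6, 3]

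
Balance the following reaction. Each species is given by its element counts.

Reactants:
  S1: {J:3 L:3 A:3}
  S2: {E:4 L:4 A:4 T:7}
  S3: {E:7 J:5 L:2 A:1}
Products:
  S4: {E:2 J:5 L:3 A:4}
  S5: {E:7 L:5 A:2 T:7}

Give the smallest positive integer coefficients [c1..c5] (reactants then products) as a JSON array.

E: 5·0+3·4+3·7 = 33 | 6·2+3·7 = 33
J: 5·3+3·0+3·5 = 30 | 6·5+3·0 = 30
L: 5·3+3·4+3·2 = 33 | 6·3+3·5 = 33
A: 5·3+3·4+3·1 = 30 | 6·4+3·2 = 30
T: 5·0+3·7+3·0 = 21 | 6·0+3·7 = 21
gcd(5,3,3,6,3) = 1

Coefficients: [5, 3, 3, 6, 3]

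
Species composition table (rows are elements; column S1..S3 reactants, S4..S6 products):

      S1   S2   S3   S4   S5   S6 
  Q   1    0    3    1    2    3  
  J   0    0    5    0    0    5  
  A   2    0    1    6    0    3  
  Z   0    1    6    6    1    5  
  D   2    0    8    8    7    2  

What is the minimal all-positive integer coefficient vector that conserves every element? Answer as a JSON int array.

Coefficients: [5, 6, 2, 1, 2, 2]

Q: 5·1+6·0+2·3 = 11 | 1·1+2·2+2·3 = 11
J: 5·0+6·0+2·5 = 10 | 1·0+2·0+2·5 = 10
A: 5·2+6·0+2·1 = 12 | 1·6+2·0+2·3 = 12
Z: 5·0+6·1+2·6 = 18 | 1·6+2·1+2·5 = 18
D: 5·2+6·0+2·8 = 26 | 1·8+2·7+2·2 = 26
gcd(5,6,2,1,2,2) = 1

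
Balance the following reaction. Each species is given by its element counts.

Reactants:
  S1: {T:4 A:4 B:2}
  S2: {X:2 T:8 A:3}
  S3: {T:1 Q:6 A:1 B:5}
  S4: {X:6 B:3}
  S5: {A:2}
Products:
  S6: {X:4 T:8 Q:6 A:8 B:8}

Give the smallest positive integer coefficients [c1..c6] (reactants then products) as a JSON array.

X: 3·0+2·2+4·0+2·6+5·0 = 16 | 4·4 = 16
T: 3·4+2·8+4·1+2·0+5·0 = 32 | 4·8 = 32
Q: 3·0+2·0+4·6+2·0+5·0 = 24 | 4·6 = 24
A: 3·4+2·3+4·1+2·0+5·2 = 32 | 4·8 = 32
B: 3·2+2·0+4·5+2·3+5·0 = 32 | 4·8 = 32
gcd(3,2,4,2,5,4) = 1

Coefficients: [3, 2, 4, 2, 5, 4]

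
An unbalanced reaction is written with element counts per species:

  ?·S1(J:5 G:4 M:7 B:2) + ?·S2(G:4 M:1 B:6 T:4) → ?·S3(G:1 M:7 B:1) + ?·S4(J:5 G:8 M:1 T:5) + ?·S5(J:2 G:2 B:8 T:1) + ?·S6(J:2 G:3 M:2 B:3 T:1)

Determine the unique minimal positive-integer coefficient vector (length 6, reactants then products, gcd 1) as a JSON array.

Coefficients: [5, 5, 5, 3, 4, 1]

J: 5·5+5·0 = 25 | 5·0+3·5+4·2+1·2 = 25
G: 5·4+5·4 = 40 | 5·1+3·8+4·2+1·3 = 40
M: 5·7+5·1 = 40 | 5·7+3·1+4·0+1·2 = 40
B: 5·2+5·6 = 40 | 5·1+3·0+4·8+1·3 = 40
T: 5·0+5·4 = 20 | 5·0+3·5+4·1+1·1 = 20
gcd(5,5,5,3,4,1) = 1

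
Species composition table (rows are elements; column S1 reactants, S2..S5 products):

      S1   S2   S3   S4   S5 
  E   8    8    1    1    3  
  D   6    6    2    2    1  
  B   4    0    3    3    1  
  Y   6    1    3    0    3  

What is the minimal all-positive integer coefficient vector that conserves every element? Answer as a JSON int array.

Coefficients: [6, 3, 5, 1, 6]

E: 6·8 = 48 | 3·8+5·1+1·1+6·3 = 48
D: 6·6 = 36 | 3·6+5·2+1·2+6·1 = 36
B: 6·4 = 24 | 3·0+5·3+1·3+6·1 = 24
Y: 6·6 = 36 | 3·1+5·3+1·0+6·3 = 36
gcd(6,3,5,1,6) = 1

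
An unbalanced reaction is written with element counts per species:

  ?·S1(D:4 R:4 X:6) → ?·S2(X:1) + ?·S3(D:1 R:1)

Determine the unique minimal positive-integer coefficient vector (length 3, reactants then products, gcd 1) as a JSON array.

D: 1·4 = 4 | 6·0+4·1 = 4
R: 1·4 = 4 | 6·0+4·1 = 4
X: 1·6 = 6 | 6·1+4·0 = 6
gcd(1,6,4) = 1

Coefficients: [1, 6, 4]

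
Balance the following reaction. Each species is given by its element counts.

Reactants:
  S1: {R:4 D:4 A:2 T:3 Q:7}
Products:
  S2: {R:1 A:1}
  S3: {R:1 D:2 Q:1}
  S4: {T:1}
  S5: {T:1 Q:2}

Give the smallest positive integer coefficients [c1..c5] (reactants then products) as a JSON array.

Coefficients: [2, 4, 4, 1, 5]

R: 2·4 = 8 | 4·1+4·1+1·0+5·0 = 8
D: 2·4 = 8 | 4·0+4·2+1·0+5·0 = 8
A: 2·2 = 4 | 4·1+4·0+1·0+5·0 = 4
T: 2·3 = 6 | 4·0+4·0+1·1+5·1 = 6
Q: 2·7 = 14 | 4·0+4·1+1·0+5·2 = 14
gcd(2,4,4,1,5) = 1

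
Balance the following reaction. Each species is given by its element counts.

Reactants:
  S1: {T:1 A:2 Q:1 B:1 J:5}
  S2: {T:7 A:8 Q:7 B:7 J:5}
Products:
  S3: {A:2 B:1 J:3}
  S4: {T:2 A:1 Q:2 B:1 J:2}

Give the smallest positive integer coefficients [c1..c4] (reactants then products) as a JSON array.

Coefficients: [5, 1, 6, 6]

T: 5·1+1·7 = 12 | 6·0+6·2 = 12
A: 5·2+1·8 = 18 | 6·2+6·1 = 18
Q: 5·1+1·7 = 12 | 6·0+6·2 = 12
B: 5·1+1·7 = 12 | 6·1+6·1 = 12
J: 5·5+1·5 = 30 | 6·3+6·2 = 30
gcd(5,1,6,6) = 1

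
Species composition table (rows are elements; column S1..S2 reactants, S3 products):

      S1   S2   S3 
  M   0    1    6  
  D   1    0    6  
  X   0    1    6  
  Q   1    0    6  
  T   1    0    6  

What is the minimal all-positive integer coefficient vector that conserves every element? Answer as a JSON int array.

M: 6·0+6·1 = 6 | 1·6 = 6
D: 6·1+6·0 = 6 | 1·6 = 6
X: 6·0+6·1 = 6 | 1·6 = 6
Q: 6·1+6·0 = 6 | 1·6 = 6
T: 6·1+6·0 = 6 | 1·6 = 6
gcd(6,6,1) = 1

Coefficients: [6, 6, 1]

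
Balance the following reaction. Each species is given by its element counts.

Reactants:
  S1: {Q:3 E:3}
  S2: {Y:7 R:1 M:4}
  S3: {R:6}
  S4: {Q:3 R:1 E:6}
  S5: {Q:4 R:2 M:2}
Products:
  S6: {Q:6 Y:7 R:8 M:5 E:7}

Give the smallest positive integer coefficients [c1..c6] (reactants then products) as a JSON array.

Q: 2·3+6·0+5·0+6·3+3·4 = 36 | 6·6 = 36
Y: 2·0+6·7+5·0+6·0+3·0 = 42 | 6·7 = 42
R: 2·0+6·1+5·6+6·1+3·2 = 48 | 6·8 = 48
M: 2·0+6·4+5·0+6·0+3·2 = 30 | 6·5 = 30
E: 2·3+6·0+5·0+6·6+3·0 = 42 | 6·7 = 42
gcd(2,6,5,6,3,6) = 1

Coefficients: [2, 6, 5, 6, 3, 6]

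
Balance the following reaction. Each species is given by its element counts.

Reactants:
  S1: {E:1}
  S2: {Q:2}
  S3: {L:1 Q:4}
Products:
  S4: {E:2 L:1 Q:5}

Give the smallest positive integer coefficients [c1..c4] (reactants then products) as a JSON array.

E: 4·1+1·0+2·0 = 4 | 2·2 = 4
L: 4·0+1·0+2·1 = 2 | 2·1 = 2
Q: 4·0+1·2+2·4 = 10 | 2·5 = 10
gcd(4,1,2,2) = 1

Coefficients: [4, 1, 2, 2]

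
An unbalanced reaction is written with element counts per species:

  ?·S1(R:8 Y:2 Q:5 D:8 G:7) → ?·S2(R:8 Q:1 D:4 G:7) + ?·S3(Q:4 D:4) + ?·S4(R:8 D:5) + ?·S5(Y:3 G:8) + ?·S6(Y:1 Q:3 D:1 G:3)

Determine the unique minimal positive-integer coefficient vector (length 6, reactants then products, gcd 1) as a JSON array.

Coefficients: [5, 1, 3, 4, 2, 4]

R: 5·8 = 40 | 1·8+3·0+4·8+2·0+4·0 = 40
Y: 5·2 = 10 | 1·0+3·0+4·0+2·3+4·1 = 10
Q: 5·5 = 25 | 1·1+3·4+4·0+2·0+4·3 = 25
D: 5·8 = 40 | 1·4+3·4+4·5+2·0+4·1 = 40
G: 5·7 = 35 | 1·7+3·0+4·0+2·8+4·3 = 35
gcd(5,1,3,4,2,4) = 1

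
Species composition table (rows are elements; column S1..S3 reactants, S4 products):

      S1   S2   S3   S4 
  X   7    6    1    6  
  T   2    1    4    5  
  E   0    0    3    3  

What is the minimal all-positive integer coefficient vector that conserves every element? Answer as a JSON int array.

X: 1·7+3·6+5·1 = 30 | 5·6 = 30
T: 1·2+3·1+5·4 = 25 | 5·5 = 25
E: 1·0+3·0+5·3 = 15 | 5·3 = 15
gcd(1,3,5,5) = 1

Coefficients: [1, 3, 5, 5]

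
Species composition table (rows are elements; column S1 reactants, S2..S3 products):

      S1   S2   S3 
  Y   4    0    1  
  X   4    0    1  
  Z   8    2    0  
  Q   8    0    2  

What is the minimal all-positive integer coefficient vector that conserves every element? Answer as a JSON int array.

Coefficients: [1, 4, 4]

Y: 1·4 = 4 | 4·0+4·1 = 4
X: 1·4 = 4 | 4·0+4·1 = 4
Z: 1·8 = 8 | 4·2+4·0 = 8
Q: 1·8 = 8 | 4·0+4·2 = 8
gcd(1,4,4) = 1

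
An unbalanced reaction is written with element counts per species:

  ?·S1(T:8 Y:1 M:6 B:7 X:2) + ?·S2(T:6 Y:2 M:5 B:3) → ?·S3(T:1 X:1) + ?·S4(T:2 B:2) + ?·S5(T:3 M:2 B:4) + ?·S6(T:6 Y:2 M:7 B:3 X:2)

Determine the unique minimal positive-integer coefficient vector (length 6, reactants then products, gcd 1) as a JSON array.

Coefficients: [4, 1, 2, 3, 4, 3]

T: 4·8+1·6 = 38 | 2·1+3·2+4·3+3·6 = 38
Y: 4·1+1·2 = 6 | 2·0+3·0+4·0+3·2 = 6
M: 4·6+1·5 = 29 | 2·0+3·0+4·2+3·7 = 29
B: 4·7+1·3 = 31 | 2·0+3·2+4·4+3·3 = 31
X: 4·2+1·0 = 8 | 2·1+3·0+4·0+3·2 = 8
gcd(4,1,2,3,4,3) = 1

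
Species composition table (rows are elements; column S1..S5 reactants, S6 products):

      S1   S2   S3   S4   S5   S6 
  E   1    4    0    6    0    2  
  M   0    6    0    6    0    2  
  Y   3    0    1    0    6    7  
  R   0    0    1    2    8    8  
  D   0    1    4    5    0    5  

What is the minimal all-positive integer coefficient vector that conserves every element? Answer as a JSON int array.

E: 2·1+1·4+6·0+1·6+5·0 = 12 | 6·2 = 12
M: 2·0+1·6+6·0+1·6+5·0 = 12 | 6·2 = 12
Y: 2·3+1·0+6·1+1·0+5·6 = 42 | 6·7 = 42
R: 2·0+1·0+6·1+1·2+5·8 = 48 | 6·8 = 48
D: 2·0+1·1+6·4+1·5+5·0 = 30 | 6·5 = 30
gcd(2,1,6,1,5,6) = 1

Coefficients: [2, 1, 6, 1, 5, 6]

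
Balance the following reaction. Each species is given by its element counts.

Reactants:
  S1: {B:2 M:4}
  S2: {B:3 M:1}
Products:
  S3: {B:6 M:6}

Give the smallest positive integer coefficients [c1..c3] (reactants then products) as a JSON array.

Coefficients: [6, 6, 5]

B: 6·2+6·3 = 30 | 5·6 = 30
M: 6·4+6·1 = 30 | 5·6 = 30
gcd(6,6,5) = 1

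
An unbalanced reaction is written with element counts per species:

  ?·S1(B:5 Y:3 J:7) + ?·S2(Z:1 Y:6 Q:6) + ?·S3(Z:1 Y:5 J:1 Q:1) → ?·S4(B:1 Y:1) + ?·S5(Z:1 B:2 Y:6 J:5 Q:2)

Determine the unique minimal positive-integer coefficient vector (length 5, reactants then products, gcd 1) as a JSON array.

Z: 3·0+1·1+4·1 = 5 | 5·0+5·1 = 5
B: 3·5+1·0+4·0 = 15 | 5·1+5·2 = 15
Y: 3·3+1·6+4·5 = 35 | 5·1+5·6 = 35
J: 3·7+1·0+4·1 = 25 | 5·0+5·5 = 25
Q: 3·0+1·6+4·1 = 10 | 5·0+5·2 = 10
gcd(3,1,4,5,5) = 1

Coefficients: [3, 1, 4, 5, 5]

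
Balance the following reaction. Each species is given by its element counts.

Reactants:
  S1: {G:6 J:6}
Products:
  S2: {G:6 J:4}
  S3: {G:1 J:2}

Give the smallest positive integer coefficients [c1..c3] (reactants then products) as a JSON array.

Coefficients: [4, 3, 6]

G: 4·6 = 24 | 3·6+6·1 = 24
J: 4·6 = 24 | 3·4+6·2 = 24
gcd(4,3,6) = 1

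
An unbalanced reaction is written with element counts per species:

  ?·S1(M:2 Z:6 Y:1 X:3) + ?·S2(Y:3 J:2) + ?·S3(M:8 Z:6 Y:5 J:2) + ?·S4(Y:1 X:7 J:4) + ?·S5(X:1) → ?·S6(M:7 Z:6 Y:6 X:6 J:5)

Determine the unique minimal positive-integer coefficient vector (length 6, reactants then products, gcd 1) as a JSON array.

Coefficients: [1, 2, 5, 4, 5, 6]

M: 1·2+2·0+5·8+4·0+5·0 = 42 | 6·7 = 42
Z: 1·6+2·0+5·6+4·0+5·0 = 36 | 6·6 = 36
Y: 1·1+2·3+5·5+4·1+5·0 = 36 | 6·6 = 36
X: 1·3+2·0+5·0+4·7+5·1 = 36 | 6·6 = 36
J: 1·0+2·2+5·2+4·4+5·0 = 30 | 6·5 = 30
gcd(1,2,5,4,5,6) = 1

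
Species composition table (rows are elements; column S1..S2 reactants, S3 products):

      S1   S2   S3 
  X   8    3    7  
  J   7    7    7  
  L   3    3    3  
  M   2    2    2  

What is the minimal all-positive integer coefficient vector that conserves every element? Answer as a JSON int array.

X: 4·8+1·3 = 35 | 5·7 = 35
J: 4·7+1·7 = 35 | 5·7 = 35
L: 4·3+1·3 = 15 | 5·3 = 15
M: 4·2+1·2 = 10 | 5·2 = 10
gcd(4,1,5) = 1

Coefficients: [4, 1, 5]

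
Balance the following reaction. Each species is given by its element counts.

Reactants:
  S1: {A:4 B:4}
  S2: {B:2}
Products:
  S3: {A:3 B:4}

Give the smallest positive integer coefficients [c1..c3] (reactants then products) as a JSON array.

Coefficients: [3, 2, 4]

A: 3·4+2·0 = 12 | 4·3 = 12
B: 3·4+2·2 = 16 | 4·4 = 16
gcd(3,2,4) = 1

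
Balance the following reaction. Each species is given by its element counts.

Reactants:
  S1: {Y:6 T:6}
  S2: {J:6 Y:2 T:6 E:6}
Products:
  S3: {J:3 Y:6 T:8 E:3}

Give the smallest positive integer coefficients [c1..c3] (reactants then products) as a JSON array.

Coefficients: [5, 3, 6]

J: 5·0+3·6 = 18 | 6·3 = 18
Y: 5·6+3·2 = 36 | 6·6 = 36
T: 5·6+3·6 = 48 | 6·8 = 48
E: 5·0+3·6 = 18 | 6·3 = 18
gcd(5,3,6) = 1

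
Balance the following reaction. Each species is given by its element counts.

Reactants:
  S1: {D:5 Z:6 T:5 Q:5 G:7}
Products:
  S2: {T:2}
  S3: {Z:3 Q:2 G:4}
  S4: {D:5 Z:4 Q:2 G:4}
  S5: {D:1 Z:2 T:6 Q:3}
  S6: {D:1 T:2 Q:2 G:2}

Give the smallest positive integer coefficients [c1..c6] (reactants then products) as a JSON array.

Coefficients: [6, 6, 4, 5, 2, 3]

D: 6·5 = 30 | 6·0+4·0+5·5+2·1+3·1 = 30
Z: 6·6 = 36 | 6·0+4·3+5·4+2·2+3·0 = 36
T: 6·5 = 30 | 6·2+4·0+5·0+2·6+3·2 = 30
Q: 6·5 = 30 | 6·0+4·2+5·2+2·3+3·2 = 30
G: 6·7 = 42 | 6·0+4·4+5·4+2·0+3·2 = 42
gcd(6,6,4,5,2,3) = 1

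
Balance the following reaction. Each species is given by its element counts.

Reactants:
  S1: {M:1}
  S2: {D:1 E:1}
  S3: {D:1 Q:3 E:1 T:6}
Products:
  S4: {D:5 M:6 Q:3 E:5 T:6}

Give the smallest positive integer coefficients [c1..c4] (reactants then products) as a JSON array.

Coefficients: [6, 4, 1, 1]

D: 6·0+4·1+1·1 = 5 | 1·5 = 5
M: 6·1+4·0+1·0 = 6 | 1·6 = 6
Q: 6·0+4·0+1·3 = 3 | 1·3 = 3
E: 6·0+4·1+1·1 = 5 | 1·5 = 5
T: 6·0+4·0+1·6 = 6 | 1·6 = 6
gcd(6,4,1,1) = 1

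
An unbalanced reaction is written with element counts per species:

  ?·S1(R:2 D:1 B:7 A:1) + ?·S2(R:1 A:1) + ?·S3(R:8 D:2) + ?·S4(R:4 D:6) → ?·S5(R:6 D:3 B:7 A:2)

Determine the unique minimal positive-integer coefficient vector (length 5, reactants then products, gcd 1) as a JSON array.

Coefficients: [4, 4, 1, 1, 4]

R: 4·2+4·1+1·8+1·4 = 24 | 4·6 = 24
D: 4·1+4·0+1·2+1·6 = 12 | 4·3 = 12
B: 4·7+4·0+1·0+1·0 = 28 | 4·7 = 28
A: 4·1+4·1+1·0+1·0 = 8 | 4·2 = 8
gcd(4,4,1,1,4) = 1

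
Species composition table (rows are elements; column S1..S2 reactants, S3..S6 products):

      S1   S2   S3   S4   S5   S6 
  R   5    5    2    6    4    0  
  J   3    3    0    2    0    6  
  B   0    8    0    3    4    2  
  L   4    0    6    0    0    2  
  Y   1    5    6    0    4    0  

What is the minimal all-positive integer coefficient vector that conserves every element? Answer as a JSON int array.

Coefficients: [6, 4, 3, 6, 2, 3]

R: 6·5+4·5 = 50 | 3·2+6·6+2·4+3·0 = 50
J: 6·3+4·3 = 30 | 3·0+6·2+2·0+3·6 = 30
B: 6·0+4·8 = 32 | 3·0+6·3+2·4+3·2 = 32
L: 6·4+4·0 = 24 | 3·6+6·0+2·0+3·2 = 24
Y: 6·1+4·5 = 26 | 3·6+6·0+2·4+3·0 = 26
gcd(6,4,3,6,2,3) = 1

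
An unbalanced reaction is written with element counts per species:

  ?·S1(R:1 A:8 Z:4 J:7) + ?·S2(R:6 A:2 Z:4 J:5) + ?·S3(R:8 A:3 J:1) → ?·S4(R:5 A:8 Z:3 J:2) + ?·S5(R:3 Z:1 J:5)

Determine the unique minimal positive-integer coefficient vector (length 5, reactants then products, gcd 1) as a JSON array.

R: 2·1+1·6+2·8 = 24 | 3·5+3·3 = 24
A: 2·8+1·2+2·3 = 24 | 3·8+3·0 = 24
Z: 2·4+1·4+2·0 = 12 | 3·3+3·1 = 12
J: 2·7+1·5+2·1 = 21 | 3·2+3·5 = 21
gcd(2,1,2,3,3) = 1

Coefficients: [2, 1, 2, 3, 3]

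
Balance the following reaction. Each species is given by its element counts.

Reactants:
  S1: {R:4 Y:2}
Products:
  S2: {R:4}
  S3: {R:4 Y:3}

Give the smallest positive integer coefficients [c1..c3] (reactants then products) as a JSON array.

R: 3·4 = 12 | 1·4+2·4 = 12
Y: 3·2 = 6 | 1·0+2·3 = 6
gcd(3,1,2) = 1

Coefficients: [3, 1, 2]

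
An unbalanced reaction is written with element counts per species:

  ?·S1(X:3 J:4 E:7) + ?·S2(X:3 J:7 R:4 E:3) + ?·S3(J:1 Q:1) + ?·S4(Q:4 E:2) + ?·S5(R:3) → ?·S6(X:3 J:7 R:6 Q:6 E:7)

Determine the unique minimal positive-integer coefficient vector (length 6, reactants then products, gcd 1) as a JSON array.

Coefficients: [2, 3, 6, 6, 6, 5]

X: 2·3+3·3+6·0+6·0+6·0 = 15 | 5·3 = 15
J: 2·4+3·7+6·1+6·0+6·0 = 35 | 5·7 = 35
R: 2·0+3·4+6·0+6·0+6·3 = 30 | 5·6 = 30
Q: 2·0+3·0+6·1+6·4+6·0 = 30 | 5·6 = 30
E: 2·7+3·3+6·0+6·2+6·0 = 35 | 5·7 = 35
gcd(2,3,6,6,6,5) = 1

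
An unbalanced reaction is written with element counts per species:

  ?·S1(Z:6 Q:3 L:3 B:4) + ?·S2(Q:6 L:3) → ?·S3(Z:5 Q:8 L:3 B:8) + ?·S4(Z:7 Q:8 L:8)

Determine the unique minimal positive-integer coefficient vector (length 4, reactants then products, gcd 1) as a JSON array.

Z: 6·6+5·0 = 36 | 3·5+3·7 = 36
Q: 6·3+5·6 = 48 | 3·8+3·8 = 48
L: 6·3+5·3 = 33 | 3·3+3·8 = 33
B: 6·4+5·0 = 24 | 3·8+3·0 = 24
gcd(6,5,3,3) = 1

Coefficients: [6, 5, 3, 3]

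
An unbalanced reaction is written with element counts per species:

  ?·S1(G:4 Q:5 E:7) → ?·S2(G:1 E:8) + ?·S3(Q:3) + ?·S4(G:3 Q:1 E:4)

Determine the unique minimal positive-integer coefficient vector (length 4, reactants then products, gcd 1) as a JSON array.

G: 4·4 = 16 | 1·1+5·0+5·3 = 16
Q: 4·5 = 20 | 1·0+5·3+5·1 = 20
E: 4·7 = 28 | 1·8+5·0+5·4 = 28
gcd(4,1,5,5) = 1

Coefficients: [4, 1, 5, 5]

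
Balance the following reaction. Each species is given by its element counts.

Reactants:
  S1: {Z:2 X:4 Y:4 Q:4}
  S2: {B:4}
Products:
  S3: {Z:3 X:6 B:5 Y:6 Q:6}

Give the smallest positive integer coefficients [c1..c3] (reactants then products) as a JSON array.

Coefficients: [6, 5, 4]

Z: 6·2+5·0 = 12 | 4·3 = 12
X: 6·4+5·0 = 24 | 4·6 = 24
B: 6·0+5·4 = 20 | 4·5 = 20
Y: 6·4+5·0 = 24 | 4·6 = 24
Q: 6·4+5·0 = 24 | 4·6 = 24
gcd(6,5,4) = 1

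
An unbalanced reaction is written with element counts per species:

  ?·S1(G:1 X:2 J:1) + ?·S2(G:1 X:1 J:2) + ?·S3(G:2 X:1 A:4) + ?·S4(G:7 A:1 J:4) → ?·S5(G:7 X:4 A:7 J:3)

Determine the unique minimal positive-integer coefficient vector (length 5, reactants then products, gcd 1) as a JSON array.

G: 3·1+1·1+5·2+1·7 = 21 | 3·7 = 21
X: 3·2+1·1+5·1+1·0 = 12 | 3·4 = 12
A: 3·0+1·0+5·4+1·1 = 21 | 3·7 = 21
J: 3·1+1·2+5·0+1·4 = 9 | 3·3 = 9
gcd(3,1,5,1,3) = 1

Coefficients: [3, 1, 5, 1, 3]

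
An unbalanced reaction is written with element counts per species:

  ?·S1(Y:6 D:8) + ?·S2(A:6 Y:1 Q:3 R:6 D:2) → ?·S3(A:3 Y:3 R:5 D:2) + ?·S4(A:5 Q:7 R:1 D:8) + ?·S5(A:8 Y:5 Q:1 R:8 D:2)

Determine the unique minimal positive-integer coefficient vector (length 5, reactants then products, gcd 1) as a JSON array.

A: 2·0+5·6 = 30 | 4·3+2·5+1·8 = 30
Y: 2·6+5·1 = 17 | 4·3+2·0+1·5 = 17
Q: 2·0+5·3 = 15 | 4·0+2·7+1·1 = 15
R: 2·0+5·6 = 30 | 4·5+2·1+1·8 = 30
D: 2·8+5·2 = 26 | 4·2+2·8+1·2 = 26
gcd(2,5,4,2,1) = 1

Coefficients: [2, 5, 4, 2, 1]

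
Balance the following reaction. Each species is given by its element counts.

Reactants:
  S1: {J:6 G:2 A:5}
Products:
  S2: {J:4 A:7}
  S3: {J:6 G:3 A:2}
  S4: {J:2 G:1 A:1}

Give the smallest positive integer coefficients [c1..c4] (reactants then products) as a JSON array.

Coefficients: [2, 1, 1, 1]

J: 2·6 = 12 | 1·4+1·6+1·2 = 12
G: 2·2 = 4 | 1·0+1·3+1·1 = 4
A: 2·5 = 10 | 1·7+1·2+1·1 = 10
gcd(2,1,1,1) = 1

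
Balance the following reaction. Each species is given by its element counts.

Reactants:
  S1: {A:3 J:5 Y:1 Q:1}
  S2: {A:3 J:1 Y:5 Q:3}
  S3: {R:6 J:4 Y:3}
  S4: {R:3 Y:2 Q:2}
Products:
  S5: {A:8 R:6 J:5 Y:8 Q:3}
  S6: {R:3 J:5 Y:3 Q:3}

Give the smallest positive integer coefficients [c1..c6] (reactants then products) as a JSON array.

Coefficients: [5, 3, 3, 5, 3, 5]

A: 5·3+3·3+3·0+5·0 = 24 | 3·8+5·0 = 24
R: 5·0+3·0+3·6+5·3 = 33 | 3·6+5·3 = 33
J: 5·5+3·1+3·4+5·0 = 40 | 3·5+5·5 = 40
Y: 5·1+3·5+3·3+5·2 = 39 | 3·8+5·3 = 39
Q: 5·1+3·3+3·0+5·2 = 24 | 3·3+5·3 = 24
gcd(5,3,3,5,3,5) = 1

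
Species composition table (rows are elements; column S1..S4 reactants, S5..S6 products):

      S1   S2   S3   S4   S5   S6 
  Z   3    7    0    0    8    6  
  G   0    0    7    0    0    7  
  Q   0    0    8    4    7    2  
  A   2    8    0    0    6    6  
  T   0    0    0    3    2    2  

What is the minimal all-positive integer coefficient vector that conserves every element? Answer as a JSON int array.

Coefficients: [5, 1, 1, 2, 2, 1]

Z: 5·3+1·7+1·0+2·0 = 22 | 2·8+1·6 = 22
G: 5·0+1·0+1·7+2·0 = 7 | 2·0+1·7 = 7
Q: 5·0+1·0+1·8+2·4 = 16 | 2·7+1·2 = 16
A: 5·2+1·8+1·0+2·0 = 18 | 2·6+1·6 = 18
T: 5·0+1·0+1·0+2·3 = 6 | 2·2+1·2 = 6
gcd(5,1,1,2,2,1) = 1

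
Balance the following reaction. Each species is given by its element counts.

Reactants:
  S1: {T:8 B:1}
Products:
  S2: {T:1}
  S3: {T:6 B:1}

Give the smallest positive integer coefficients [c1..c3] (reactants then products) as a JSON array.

Coefficients: [1, 2, 1]

T: 1·8 = 8 | 2·1+1·6 = 8
B: 1·1 = 1 | 2·0+1·1 = 1
gcd(1,2,1) = 1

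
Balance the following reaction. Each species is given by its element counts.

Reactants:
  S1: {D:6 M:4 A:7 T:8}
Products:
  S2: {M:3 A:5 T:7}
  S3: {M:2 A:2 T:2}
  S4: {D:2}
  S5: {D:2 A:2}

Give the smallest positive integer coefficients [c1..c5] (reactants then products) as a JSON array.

Coefficients: [2, 2, 1, 5, 1]

D: 2·6 = 12 | 2·0+1·0+5·2+1·2 = 12
M: 2·4 = 8 | 2·3+1·2+5·0+1·0 = 8
A: 2·7 = 14 | 2·5+1·2+5·0+1·2 = 14
T: 2·8 = 16 | 2·7+1·2+5·0+1·0 = 16
gcd(2,2,1,5,1) = 1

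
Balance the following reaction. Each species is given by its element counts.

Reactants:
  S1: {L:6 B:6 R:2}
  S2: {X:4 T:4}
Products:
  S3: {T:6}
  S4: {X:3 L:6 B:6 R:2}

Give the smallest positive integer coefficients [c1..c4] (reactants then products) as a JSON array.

Coefficients: [4, 3, 2, 4]

X: 4·0+3·4 = 12 | 2·0+4·3 = 12
L: 4·6+3·0 = 24 | 2·0+4·6 = 24
B: 4·6+3·0 = 24 | 2·0+4·6 = 24
R: 4·2+3·0 = 8 | 2·0+4·2 = 8
T: 4·0+3·4 = 12 | 2·6+4·0 = 12
gcd(4,3,2,4) = 1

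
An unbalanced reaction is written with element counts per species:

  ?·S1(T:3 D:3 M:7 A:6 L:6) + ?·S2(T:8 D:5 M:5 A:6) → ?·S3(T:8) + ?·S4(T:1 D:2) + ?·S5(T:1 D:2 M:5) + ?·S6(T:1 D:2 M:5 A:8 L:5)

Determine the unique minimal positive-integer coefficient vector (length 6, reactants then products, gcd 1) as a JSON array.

T: 5·3+3·8 = 39 | 3·8+5·1+4·1+6·1 = 39
D: 5·3+3·5 = 30 | 3·0+5·2+4·2+6·2 = 30
M: 5·7+3·5 = 50 | 3·0+5·0+4·5+6·5 = 50
A: 5·6+3·6 = 48 | 3·0+5·0+4·0+6·8 = 48
L: 5·6+3·0 = 30 | 3·0+5·0+4·0+6·5 = 30
gcd(5,3,3,5,4,6) = 1

Coefficients: [5, 3, 3, 5, 4, 6]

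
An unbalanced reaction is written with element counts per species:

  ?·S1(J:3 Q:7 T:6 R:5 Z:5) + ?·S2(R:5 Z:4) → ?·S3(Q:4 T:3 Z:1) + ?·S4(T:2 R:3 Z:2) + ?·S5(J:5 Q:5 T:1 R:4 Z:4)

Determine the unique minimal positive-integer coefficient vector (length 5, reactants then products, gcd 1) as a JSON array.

Coefficients: [5, 1, 5, 6, 3]

J: 5·3+1·0 = 15 | 5·0+6·0+3·5 = 15
Q: 5·7+1·0 = 35 | 5·4+6·0+3·5 = 35
T: 5·6+1·0 = 30 | 5·3+6·2+3·1 = 30
R: 5·5+1·5 = 30 | 5·0+6·3+3·4 = 30
Z: 5·5+1·4 = 29 | 5·1+6·2+3·4 = 29
gcd(5,1,5,6,3) = 1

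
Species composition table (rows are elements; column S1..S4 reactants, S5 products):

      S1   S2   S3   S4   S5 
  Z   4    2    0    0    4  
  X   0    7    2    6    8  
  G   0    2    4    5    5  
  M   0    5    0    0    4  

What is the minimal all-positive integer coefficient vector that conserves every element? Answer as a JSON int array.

Coefficients: [3, 4, 3, 1, 5]

Z: 3·4+4·2+3·0+1·0 = 20 | 5·4 = 20
X: 3·0+4·7+3·2+1·6 = 40 | 5·8 = 40
G: 3·0+4·2+3·4+1·5 = 25 | 5·5 = 25
M: 3·0+4·5+3·0+1·0 = 20 | 5·4 = 20
gcd(3,4,3,1,5) = 1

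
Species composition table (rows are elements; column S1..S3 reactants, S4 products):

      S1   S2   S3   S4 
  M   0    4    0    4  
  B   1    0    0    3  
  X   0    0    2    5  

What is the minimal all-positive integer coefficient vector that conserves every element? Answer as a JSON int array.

Coefficients: [6, 2, 5, 2]

M: 6·0+2·4+5·0 = 8 | 2·4 = 8
B: 6·1+2·0+5·0 = 6 | 2·3 = 6
X: 6·0+2·0+5·2 = 10 | 2·5 = 10
gcd(6,2,5,2) = 1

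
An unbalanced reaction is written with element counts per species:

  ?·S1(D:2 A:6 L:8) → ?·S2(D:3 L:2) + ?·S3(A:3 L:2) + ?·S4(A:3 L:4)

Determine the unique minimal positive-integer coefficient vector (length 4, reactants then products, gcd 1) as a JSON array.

Coefficients: [3, 2, 2, 4]

D: 3·2 = 6 | 2·3+2·0+4·0 = 6
A: 3·6 = 18 | 2·0+2·3+4·3 = 18
L: 3·8 = 24 | 2·2+2·2+4·4 = 24
gcd(3,2,2,4) = 1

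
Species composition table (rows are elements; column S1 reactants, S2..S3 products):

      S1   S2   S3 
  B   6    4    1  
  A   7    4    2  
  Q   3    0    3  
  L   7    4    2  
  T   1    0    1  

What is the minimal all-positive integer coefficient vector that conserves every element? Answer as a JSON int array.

B: 4·6 = 24 | 5·4+4·1 = 24
A: 4·7 = 28 | 5·4+4·2 = 28
Q: 4·3 = 12 | 5·0+4·3 = 12
L: 4·7 = 28 | 5·4+4·2 = 28
T: 4·1 = 4 | 5·0+4·1 = 4
gcd(4,5,4) = 1

Coefficients: [4, 5, 4]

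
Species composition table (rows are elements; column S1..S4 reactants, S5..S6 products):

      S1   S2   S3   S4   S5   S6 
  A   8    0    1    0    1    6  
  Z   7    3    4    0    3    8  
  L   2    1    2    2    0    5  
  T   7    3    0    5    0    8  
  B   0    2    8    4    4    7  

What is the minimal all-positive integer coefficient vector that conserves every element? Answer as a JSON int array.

A: 3·8+2·0+5·1+1·0 = 29 | 5·1+4·6 = 29
Z: 3·7+2·3+5·4+1·0 = 47 | 5·3+4·8 = 47
L: 3·2+2·1+5·2+1·2 = 20 | 5·0+4·5 = 20
T: 3·7+2·3+5·0+1·5 = 32 | 5·0+4·8 = 32
B: 3·0+2·2+5·8+1·4 = 48 | 5·4+4·7 = 48
gcd(3,2,5,1,5,4) = 1

Coefficients: [3, 2, 5, 1, 5, 4]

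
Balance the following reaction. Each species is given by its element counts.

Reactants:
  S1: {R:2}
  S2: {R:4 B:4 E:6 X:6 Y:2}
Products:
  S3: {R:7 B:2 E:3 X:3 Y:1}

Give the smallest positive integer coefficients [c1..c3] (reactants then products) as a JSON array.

R: 5·2+1·4 = 14 | 2·7 = 14
B: 5·0+1·4 = 4 | 2·2 = 4
E: 5·0+1·6 = 6 | 2·3 = 6
X: 5·0+1·6 = 6 | 2·3 = 6
Y: 5·0+1·2 = 2 | 2·1 = 2
gcd(5,1,2) = 1

Coefficients: [5, 1, 2]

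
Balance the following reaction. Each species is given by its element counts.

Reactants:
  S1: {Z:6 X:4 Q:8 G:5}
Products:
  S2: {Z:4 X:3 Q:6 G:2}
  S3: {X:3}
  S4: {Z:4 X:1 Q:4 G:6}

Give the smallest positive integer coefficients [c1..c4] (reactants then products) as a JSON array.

Coefficients: [6, 6, 1, 3]

Z: 6·6 = 36 | 6·4+1·0+3·4 = 36
X: 6·4 = 24 | 6·3+1·3+3·1 = 24
Q: 6·8 = 48 | 6·6+1·0+3·4 = 48
G: 6·5 = 30 | 6·2+1·0+3·6 = 30
gcd(6,6,1,3) = 1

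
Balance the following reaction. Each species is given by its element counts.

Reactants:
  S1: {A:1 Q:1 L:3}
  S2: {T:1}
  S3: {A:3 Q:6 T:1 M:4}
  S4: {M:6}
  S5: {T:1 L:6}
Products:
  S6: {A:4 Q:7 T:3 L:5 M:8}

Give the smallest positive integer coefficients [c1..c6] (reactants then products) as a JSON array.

A: 3·1+5·0+3·3+2·0+1·0 = 12 | 3·4 = 12
Q: 3·1+5·0+3·6+2·0+1·0 = 21 | 3·7 = 21
T: 3·0+5·1+3·1+2·0+1·1 = 9 | 3·3 = 9
L: 3·3+5·0+3·0+2·0+1·6 = 15 | 3·5 = 15
M: 3·0+5·0+3·4+2·6+1·0 = 24 | 3·8 = 24
gcd(3,5,3,2,1,3) = 1

Coefficients: [3, 5, 3, 2, 1, 3]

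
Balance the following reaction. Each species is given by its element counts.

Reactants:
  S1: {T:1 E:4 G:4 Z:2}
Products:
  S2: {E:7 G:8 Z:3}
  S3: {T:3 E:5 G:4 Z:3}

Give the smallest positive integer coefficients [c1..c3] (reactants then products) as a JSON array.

T: 3·1 = 3 | 1·0+1·3 = 3
E: 3·4 = 12 | 1·7+1·5 = 12
G: 3·4 = 12 | 1·8+1·4 = 12
Z: 3·2 = 6 | 1·3+1·3 = 6
gcd(3,1,1) = 1

Coefficients: [3, 1, 1]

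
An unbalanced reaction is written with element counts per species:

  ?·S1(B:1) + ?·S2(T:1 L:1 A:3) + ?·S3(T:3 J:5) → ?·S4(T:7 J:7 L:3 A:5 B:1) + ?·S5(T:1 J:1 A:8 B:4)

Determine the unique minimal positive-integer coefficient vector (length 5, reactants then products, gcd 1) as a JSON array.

T: 6·0+6·1+3·3 = 15 | 2·7+1·1 = 15
J: 6·0+6·0+3·5 = 15 | 2·7+1·1 = 15
L: 6·0+6·1+3·0 = 6 | 2·3+1·0 = 6
A: 6·0+6·3+3·0 = 18 | 2·5+1·8 = 18
B: 6·1+6·0+3·0 = 6 | 2·1+1·4 = 6
gcd(6,6,3,2,1) = 1

Coefficients: [6, 6, 3, 2, 1]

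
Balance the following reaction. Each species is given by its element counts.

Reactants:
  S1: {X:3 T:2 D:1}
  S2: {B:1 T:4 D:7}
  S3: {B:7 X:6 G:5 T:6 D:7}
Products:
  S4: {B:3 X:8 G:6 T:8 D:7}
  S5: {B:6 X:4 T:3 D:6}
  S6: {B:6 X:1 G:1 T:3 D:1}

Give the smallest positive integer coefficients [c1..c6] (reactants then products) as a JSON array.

B: 5·0+1·1+5·7 = 36 | 4·3+3·6+1·6 = 36
X: 5·3+1·0+5·6 = 45 | 4·8+3·4+1·1 = 45
G: 5·0+1·0+5·5 = 25 | 4·6+3·0+1·1 = 25
T: 5·2+1·4+5·6 = 44 | 4·8+3·3+1·3 = 44
D: 5·1+1·7+5·7 = 47 | 4·7+3·6+1·1 = 47
gcd(5,1,5,4,3,1) = 1

Coefficients: [5, 1, 5, 4, 3, 1]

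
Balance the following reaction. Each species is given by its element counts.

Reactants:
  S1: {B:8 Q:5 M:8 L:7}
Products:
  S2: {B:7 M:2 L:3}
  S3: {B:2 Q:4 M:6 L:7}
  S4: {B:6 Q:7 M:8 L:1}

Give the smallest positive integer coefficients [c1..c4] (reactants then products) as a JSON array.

Coefficients: [3, 2, 2, 1]

B: 3·8 = 24 | 2·7+2·2+1·6 = 24
Q: 3·5 = 15 | 2·0+2·4+1·7 = 15
M: 3·8 = 24 | 2·2+2·6+1·8 = 24
L: 3·7 = 21 | 2·3+2·7+1·1 = 21
gcd(3,2,2,1) = 1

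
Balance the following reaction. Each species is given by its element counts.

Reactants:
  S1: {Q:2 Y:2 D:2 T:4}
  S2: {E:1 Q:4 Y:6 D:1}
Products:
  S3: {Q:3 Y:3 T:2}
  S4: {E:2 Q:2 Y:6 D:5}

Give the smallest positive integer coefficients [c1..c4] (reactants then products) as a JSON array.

Coefficients: [3, 4, 6, 2]

E: 3·0+4·1 = 4 | 6·0+2·2 = 4
Q: 3·2+4·4 = 22 | 6·3+2·2 = 22
Y: 3·2+4·6 = 30 | 6·3+2·6 = 30
D: 3·2+4·1 = 10 | 6·0+2·5 = 10
T: 3·4+4·0 = 12 | 6·2+2·0 = 12
gcd(3,4,6,2) = 1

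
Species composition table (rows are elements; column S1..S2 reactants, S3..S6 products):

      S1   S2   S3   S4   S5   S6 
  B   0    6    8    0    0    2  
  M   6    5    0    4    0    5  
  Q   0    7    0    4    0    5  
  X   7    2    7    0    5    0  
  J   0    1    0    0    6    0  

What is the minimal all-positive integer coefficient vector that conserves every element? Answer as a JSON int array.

B: 2·0+6·6 = 36 | 3·8+3·0+1·0+6·2 = 36
M: 2·6+6·5 = 42 | 3·0+3·4+1·0+6·5 = 42
Q: 2·0+6·7 = 42 | 3·0+3·4+1·0+6·5 = 42
X: 2·7+6·2 = 26 | 3·7+3·0+1·5+6·0 = 26
J: 2·0+6·1 = 6 | 3·0+3·0+1·6+6·0 = 6
gcd(2,6,3,3,1,6) = 1

Coefficients: [2, 6, 3, 3, 1, 6]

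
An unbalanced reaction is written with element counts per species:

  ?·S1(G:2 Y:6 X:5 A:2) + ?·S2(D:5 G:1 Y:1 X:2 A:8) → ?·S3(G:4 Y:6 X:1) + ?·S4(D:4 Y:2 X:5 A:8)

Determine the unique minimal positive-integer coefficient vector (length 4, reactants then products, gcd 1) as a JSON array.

D: 4·0+4·5 = 20 | 3·0+5·4 = 20
G: 4·2+4·1 = 12 | 3·4+5·0 = 12
Y: 4·6+4·1 = 28 | 3·6+5·2 = 28
X: 4·5+4·2 = 28 | 3·1+5·5 = 28
A: 4·2+4·8 = 40 | 3·0+5·8 = 40
gcd(4,4,3,5) = 1

Coefficients: [4, 4, 3, 5]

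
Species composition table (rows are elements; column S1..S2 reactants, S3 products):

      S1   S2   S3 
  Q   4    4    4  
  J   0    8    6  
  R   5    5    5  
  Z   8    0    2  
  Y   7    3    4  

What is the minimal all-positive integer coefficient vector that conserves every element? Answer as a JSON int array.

Q: 1·4+3·4 = 16 | 4·4 = 16
J: 1·0+3·8 = 24 | 4·6 = 24
R: 1·5+3·5 = 20 | 4·5 = 20
Z: 1·8+3·0 = 8 | 4·2 = 8
Y: 1·7+3·3 = 16 | 4·4 = 16
gcd(1,3,4) = 1

Coefficients: [1, 3, 4]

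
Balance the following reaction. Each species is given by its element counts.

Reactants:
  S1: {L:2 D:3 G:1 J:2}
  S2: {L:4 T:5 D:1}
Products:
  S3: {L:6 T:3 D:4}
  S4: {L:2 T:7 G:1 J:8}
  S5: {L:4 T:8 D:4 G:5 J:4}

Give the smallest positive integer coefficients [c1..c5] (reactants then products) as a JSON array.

Coefficients: [6, 6, 5, 1, 1]

L: 6·2+6·4 = 36 | 5·6+1·2+1·4 = 36
T: 6·0+6·5 = 30 | 5·3+1·7+1·8 = 30
D: 6·3+6·1 = 24 | 5·4+1·0+1·4 = 24
G: 6·1+6·0 = 6 | 5·0+1·1+1·5 = 6
J: 6·2+6·0 = 12 | 5·0+1·8+1·4 = 12
gcd(6,6,5,1,1) = 1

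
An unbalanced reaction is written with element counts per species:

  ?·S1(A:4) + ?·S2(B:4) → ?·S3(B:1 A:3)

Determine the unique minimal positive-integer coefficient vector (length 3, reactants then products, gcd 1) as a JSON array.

B: 3·0+1·4 = 4 | 4·1 = 4
A: 3·4+1·0 = 12 | 4·3 = 12
gcd(3,1,4) = 1

Coefficients: [3, 1, 4]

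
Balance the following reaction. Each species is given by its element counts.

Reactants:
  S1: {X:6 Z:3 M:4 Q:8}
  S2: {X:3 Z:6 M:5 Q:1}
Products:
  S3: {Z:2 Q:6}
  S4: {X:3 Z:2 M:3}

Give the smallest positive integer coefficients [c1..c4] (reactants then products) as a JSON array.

X: 2·6+2·3 = 18 | 3·0+6·3 = 18
Z: 2·3+2·6 = 18 | 3·2+6·2 = 18
M: 2·4+2·5 = 18 | 3·0+6·3 = 18
Q: 2·8+2·1 = 18 | 3·6+6·0 = 18
gcd(2,2,3,6) = 1

Coefficients: [2, 2, 3, 6]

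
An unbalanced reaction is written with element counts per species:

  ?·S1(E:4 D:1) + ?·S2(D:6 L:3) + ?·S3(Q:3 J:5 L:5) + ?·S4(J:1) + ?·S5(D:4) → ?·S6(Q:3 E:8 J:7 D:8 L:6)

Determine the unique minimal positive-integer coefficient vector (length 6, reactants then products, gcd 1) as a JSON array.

Q: 6·0+1·0+3·3+6·0+3·0 = 9 | 3·3 = 9
E: 6·4+1·0+3·0+6·0+3·0 = 24 | 3·8 = 24
J: 6·0+1·0+3·5+6·1+3·0 = 21 | 3·7 = 21
D: 6·1+1·6+3·0+6·0+3·4 = 24 | 3·8 = 24
L: 6·0+1·3+3·5+6·0+3·0 = 18 | 3·6 = 18
gcd(6,1,3,6,3,3) = 1

Coefficients: [6, 1, 3, 6, 3, 3]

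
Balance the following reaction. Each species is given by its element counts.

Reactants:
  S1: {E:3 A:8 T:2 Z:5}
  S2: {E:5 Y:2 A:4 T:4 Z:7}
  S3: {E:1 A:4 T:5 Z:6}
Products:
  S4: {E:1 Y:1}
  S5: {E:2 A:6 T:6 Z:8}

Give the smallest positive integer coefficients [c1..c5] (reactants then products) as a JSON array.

Coefficients: [1, 1, 6, 2, 6]

E: 1·3+1·5+6·1 = 14 | 2·1+6·2 = 14
Y: 1·0+1·2+6·0 = 2 | 2·1+6·0 = 2
A: 1·8+1·4+6·4 = 36 | 2·0+6·6 = 36
T: 1·2+1·4+6·5 = 36 | 2·0+6·6 = 36
Z: 1·5+1·7+6·6 = 48 | 2·0+6·8 = 48
gcd(1,1,6,2,6) = 1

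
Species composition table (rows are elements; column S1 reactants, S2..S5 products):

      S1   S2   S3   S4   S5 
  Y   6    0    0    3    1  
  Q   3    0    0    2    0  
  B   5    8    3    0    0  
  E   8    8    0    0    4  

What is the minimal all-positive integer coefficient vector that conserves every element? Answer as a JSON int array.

Y: 4·6 = 24 | 1·0+4·0+6·3+6·1 = 24
Q: 4·3 = 12 | 1·0+4·0+6·2+6·0 = 12
B: 4·5 = 20 | 1·8+4·3+6·0+6·0 = 20
E: 4·8 = 32 | 1·8+4·0+6·0+6·4 = 32
gcd(4,1,4,6,6) = 1

Coefficients: [4, 1, 4, 6, 6]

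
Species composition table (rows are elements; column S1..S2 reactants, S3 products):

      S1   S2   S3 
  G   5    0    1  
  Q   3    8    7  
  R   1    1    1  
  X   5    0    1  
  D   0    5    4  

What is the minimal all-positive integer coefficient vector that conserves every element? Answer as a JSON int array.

G: 1·5+4·0 = 5 | 5·1 = 5
Q: 1·3+4·8 = 35 | 5·7 = 35
R: 1·1+4·1 = 5 | 5·1 = 5
X: 1·5+4·0 = 5 | 5·1 = 5
D: 1·0+4·5 = 20 | 5·4 = 20
gcd(1,4,5) = 1

Coefficients: [1, 4, 5]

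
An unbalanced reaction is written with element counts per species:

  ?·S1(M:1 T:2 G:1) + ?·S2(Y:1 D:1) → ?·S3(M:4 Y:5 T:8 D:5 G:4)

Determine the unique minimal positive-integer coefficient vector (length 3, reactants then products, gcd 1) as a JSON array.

M: 4·1+5·0 = 4 | 1·4 = 4
Y: 4·0+5·1 = 5 | 1·5 = 5
T: 4·2+5·0 = 8 | 1·8 = 8
D: 4·0+5·1 = 5 | 1·5 = 5
G: 4·1+5·0 = 4 | 1·4 = 4
gcd(4,5,1) = 1

Coefficients: [4, 5, 1]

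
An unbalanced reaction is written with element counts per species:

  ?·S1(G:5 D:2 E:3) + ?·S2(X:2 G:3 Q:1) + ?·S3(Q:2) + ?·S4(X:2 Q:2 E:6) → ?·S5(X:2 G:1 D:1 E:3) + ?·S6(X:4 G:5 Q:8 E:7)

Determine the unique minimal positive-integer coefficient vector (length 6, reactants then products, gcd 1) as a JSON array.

Coefficients: [1, 4, 6, 4, 2, 3]

X: 1·0+4·2+6·0+4·2 = 16 | 2·2+3·4 = 16
G: 1·5+4·3+6·0+4·0 = 17 | 2·1+3·5 = 17
Q: 1·0+4·1+6·2+4·2 = 24 | 2·0+3·8 = 24
D: 1·2+4·0+6·0+4·0 = 2 | 2·1+3·0 = 2
E: 1·3+4·0+6·0+4·6 = 27 | 2·3+3·7 = 27
gcd(1,4,6,4,2,3) = 1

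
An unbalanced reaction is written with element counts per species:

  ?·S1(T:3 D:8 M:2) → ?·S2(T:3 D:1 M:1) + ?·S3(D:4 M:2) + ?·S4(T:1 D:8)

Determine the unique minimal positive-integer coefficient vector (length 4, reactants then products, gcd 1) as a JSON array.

Coefficients: [5, 4, 3, 3]

T: 5·3 = 15 | 4·3+3·0+3·1 = 15
D: 5·8 = 40 | 4·1+3·4+3·8 = 40
M: 5·2 = 10 | 4·1+3·2+3·0 = 10
gcd(5,4,3,3) = 1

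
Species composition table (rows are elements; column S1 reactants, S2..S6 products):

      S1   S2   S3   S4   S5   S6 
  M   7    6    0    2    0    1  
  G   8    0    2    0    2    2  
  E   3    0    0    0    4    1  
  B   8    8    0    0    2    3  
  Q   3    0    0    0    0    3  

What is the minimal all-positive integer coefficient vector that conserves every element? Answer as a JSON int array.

M: 2·7 = 14 | 1·6+5·0+3·2+1·0+2·1 = 14
G: 2·8 = 16 | 1·0+5·2+3·0+1·2+2·2 = 16
E: 2·3 = 6 | 1·0+5·0+3·0+1·4+2·1 = 6
B: 2·8 = 16 | 1·8+5·0+3·0+1·2+2·3 = 16
Q: 2·3 = 6 | 1·0+5·0+3·0+1·0+2·3 = 6
gcd(2,1,5,3,1,2) = 1

Coefficients: [2, 1, 5, 3, 1, 2]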